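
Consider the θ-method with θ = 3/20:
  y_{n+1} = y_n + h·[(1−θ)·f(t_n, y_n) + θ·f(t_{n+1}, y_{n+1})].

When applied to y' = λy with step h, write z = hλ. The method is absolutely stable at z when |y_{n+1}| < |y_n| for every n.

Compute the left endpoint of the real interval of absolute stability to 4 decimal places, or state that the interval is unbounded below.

On y'=λy, z=hλ:
  y_{n+1} = y_n + z·[17/20·y_n + 3/20·y_{n+1}] ⇒ (1 − 3/20z)y_{n+1} = (1 + 17/20z)y_n
  Hence R(z) = (1 + 17/20z)/(1 − 3/20z).

Boundary: |R(x)|=1, x<0.
x=-1.59: |R|=0.2838
R=−1: 1+17/20x = −1+3/20x ⇒ -7/10x=2 ⇒ x=2/(-7/10)=-2.8571
Confirm numerically:
  x=-2.663: |R|=0.90289 <1
  x=-2.179: |R|=0.64224 <1
  x=-1.605: |R|=0.29357 <1
  x=-1.147: |R|=0.02137 <1
  x=-3.256: |R|=1.18758 >1
  x=-3.077: |R|=1.10530 >1
Stable set (-2.8571, 0).

z* = -2.8571.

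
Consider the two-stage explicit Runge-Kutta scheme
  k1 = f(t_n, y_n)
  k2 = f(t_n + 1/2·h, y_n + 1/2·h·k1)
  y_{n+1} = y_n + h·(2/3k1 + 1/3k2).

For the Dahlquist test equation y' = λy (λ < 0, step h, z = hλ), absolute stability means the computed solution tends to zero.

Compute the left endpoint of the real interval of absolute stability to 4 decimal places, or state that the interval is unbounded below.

On y'=λy, z=hλ:
  k1=λy_n ⇒ h·k1=z·y_n;  k2=λ(1+1/2z)y_n ⇒ h·k2=z(1+1/2z)y_n
  y_{n+1}/y_n = 1 + 2/3z + 1/3z(1+1/2z) = 1 + z + 1/6z²
  R(z) = 1 + z + 1/6z².

Need |R(x)|<1, x<0.
x=-1.64: |R|=0.1917
R=1: x+1/6x²=0 ⇒ x=−6=-6.0000; min R=1−1/(4·1/6)=-0.5000>−1
Confirm numerically:
  x=-5.764: |R|=0.77328 <1
  x=-5.154: |R|=0.27329 <1
  x=-3.761: |R|=0.40348 <1
  x=-6.524: |R|=1.56976 >1
  x=-6.228: |R|=1.23666 >1
Interval (-6.0000, 0).

left endpoint -6.0000.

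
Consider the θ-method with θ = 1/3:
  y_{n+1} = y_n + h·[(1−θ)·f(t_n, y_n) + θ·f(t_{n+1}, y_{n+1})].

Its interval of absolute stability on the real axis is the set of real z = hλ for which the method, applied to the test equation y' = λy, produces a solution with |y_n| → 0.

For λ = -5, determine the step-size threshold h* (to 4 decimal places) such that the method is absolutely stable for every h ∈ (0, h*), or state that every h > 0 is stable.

(-6.0000,0); λ=-5 ⇒ h* = (6)/5 = 1.2000.

Set f=λy, z=hλ:
  y_{n+1} = y_n + z·[2/3·y_n + 1/3·y_{n+1}] ⇒ (1 − 1/3z)y_{n+1} = (1 + 2/3z)y_n
  ⇒ R(z) = (1 + 2/3z)/(1 − 1/3z).

Boundary: |R(x)|=1, x<0.
x=-1.35: |R|=0.0690
R=−1: 1+2/3x = −1+1/3x ⇒ -1/3x=2 ⇒ x=2/(-1/3)=-6.0000
Confirm numerically:
  x=-5.656: |R|=0.96026 <1
  x=-3.450: |R|=0.60465 <1
  x=-3.024: |R|=0.50598 <1
  x=-2.665: |R|=0.41130 <1
  x=-6.579: |R|=1.06044 >1
  x=-6.378: |R|=1.04031 >1
  x=-6.310: |R|=1.03330 >1
Stable set (-6.0000, 0).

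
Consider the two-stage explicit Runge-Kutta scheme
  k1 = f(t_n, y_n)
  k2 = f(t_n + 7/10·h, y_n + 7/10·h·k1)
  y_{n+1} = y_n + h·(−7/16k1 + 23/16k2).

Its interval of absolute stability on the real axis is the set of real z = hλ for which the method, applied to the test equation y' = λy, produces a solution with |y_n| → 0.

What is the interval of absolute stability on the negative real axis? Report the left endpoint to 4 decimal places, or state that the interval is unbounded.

With y'=λy (z=hλ):
  k1=λy_n ⇒ h·k1=z·y_n;  k2=λ(1+7/10z)y_n ⇒ h·k2=z(1+7/10z)y_n
  y_{n+1}/y_n = 1 − 7/16z + 23/16z(1+7/10z) = 1 + z + 161/160z²
  so R(z) = 1 + z + 161/160z².

Solve |R(x)|<1 on ℝ⁻.
x=-0.33: |R|=0.7796
R=1: x+161/160x²=0 ⇒ x=−160/161=-0.9938; min R=1−1/(4·161/160)=0.7516>−1
Confirm numerically:
  x=-0.911: |R|=0.92411 <1
  x=-0.827: |R|=0.86120 <1
  x=-0.454: |R|=0.75340 <1
  x=-1.496: |R|=1.75600 >1
  x=-1.383: |R|=1.54164 >1
  x=-1.014: |R|=1.02062 >1
Stable set (-0.9938, 0).

z∈(-0.9938,0).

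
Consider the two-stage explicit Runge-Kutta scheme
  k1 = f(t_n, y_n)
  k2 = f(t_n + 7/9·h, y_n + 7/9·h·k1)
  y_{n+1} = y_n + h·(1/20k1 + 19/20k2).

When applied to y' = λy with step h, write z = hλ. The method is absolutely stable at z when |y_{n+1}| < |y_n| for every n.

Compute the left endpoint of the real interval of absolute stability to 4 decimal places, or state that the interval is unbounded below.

z* = -1.3534.

Set f=λy, z=hλ:
  k1=λy_n ⇒ h·k1=z·y_n;  k2=λ(1+7/9z)y_n ⇒ h·k2=z(1+7/9z)y_n
  y_{n+1}/y_n = 1 + 1/20z + 19/20z(1+7/9z) = 1 + z + 133/180z²
  ⇒ R(z) = 1 + z + 133/180z².

Solve |R(x)|<1 on ℝ⁻.
x=-0.49: |R|=0.6874
R=1: x+133/180x²=0 ⇒ x=−180/133=-1.3534; min R=1−1/(4·133/180)=0.6617>−1
Confirm numerically:
  x=-1.225: |R|=0.88380 <1
  x=-0.987: |R|=0.73280 <1
  x=-0.952: |R|=0.71766 <1
  x=-1.908: |R|=1.78190 >1
  x=-1.846: |R|=1.67192 >1
Interval (-1.3534, 0).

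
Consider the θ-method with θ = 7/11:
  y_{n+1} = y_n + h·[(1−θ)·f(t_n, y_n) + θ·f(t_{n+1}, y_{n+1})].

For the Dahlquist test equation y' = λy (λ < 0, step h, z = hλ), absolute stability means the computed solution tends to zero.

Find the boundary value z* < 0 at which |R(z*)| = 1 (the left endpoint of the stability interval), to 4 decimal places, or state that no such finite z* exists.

interval (−∞, 0).

Test eqn y'=λy, z=hλ:
  y_{n+1} = y_n + z·[4/11·y_n + 7/11·y_{n+1}] ⇒ (1 − 7/11z)y_{n+1} = (1 + 4/11z)y_n
  ⇒ R(z) = (1 + 4/11z)/(1 − 7/11z).

Boundary: |R(x)|=1, x<0.
x=-0.32: |R|=0.7341
x=-2: |R|=0.1200
x=-10: |R|=0.3580
x=-100: |R|=0.5471
θ=7/11≥1/2 ⇒ |1+4/11x|<|1−7/11x| ∀x<0 ⇒ stable on all of ℝ⁻.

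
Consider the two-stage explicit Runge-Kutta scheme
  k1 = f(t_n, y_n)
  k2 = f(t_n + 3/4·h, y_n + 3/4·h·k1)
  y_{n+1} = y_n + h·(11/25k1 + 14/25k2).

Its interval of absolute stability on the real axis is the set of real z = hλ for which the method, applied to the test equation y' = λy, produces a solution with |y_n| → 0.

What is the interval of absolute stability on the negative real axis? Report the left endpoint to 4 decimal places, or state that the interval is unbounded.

(-2.3810, 0).

With y'=λy (z=hλ):
  k1=λy_n ⇒ h·k1=z·y_n;  k2=λ(1+3/4z)y_n ⇒ h·k2=z(1+3/4z)y_n
  y_{n+1}/y_n = 1 + 11/25z + 14/25z(1+3/4z) = 1 + z + 21/50z²
  ⇒ R(z) = 1 + z + 21/50z².

Boundary: |R(x)|=1, x<0.
x=-0.54: |R|=0.5825
R=1: x+21/50x²=0 ⇒ x=−50/21=-2.3810; min R=1−1/(4·21/50)=0.4048>−1
Confirm numerically:
  x=-1.690: |R|=0.50956 <1
  x=-1.449: |R|=0.43283 <1
  x=-1.349: |R|=0.41532 <1
  x=-2.948: |R|=1.70210 >1
  x=-2.477: |R|=1.09992 >1
So |R|<1 on (-2.3810, 0).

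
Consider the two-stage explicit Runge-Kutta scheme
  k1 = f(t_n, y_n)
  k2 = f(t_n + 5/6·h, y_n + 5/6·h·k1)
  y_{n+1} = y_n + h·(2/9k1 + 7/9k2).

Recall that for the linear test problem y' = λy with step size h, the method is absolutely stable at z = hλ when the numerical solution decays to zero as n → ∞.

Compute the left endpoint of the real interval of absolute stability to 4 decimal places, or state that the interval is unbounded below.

left endpoint -1.5429.

On y'=λy, z=hλ:
  k1=λy_n ⇒ h·k1=z·y_n;  k2=λ(1+5/6z)y_n ⇒ h·k2=z(1+5/6z)y_n
  y_{n+1}/y_n = 1 + 2/9z + 7/9z(1+5/6z) = 1 + z + 35/54z²
  ⇒ R(z) = 1 + z + 35/54z².

Need |R(x)|<1, x<0.
x=-1.78: |R|=1.2736
R=1: x+35/54x²=0 ⇒ x=−54/35=-1.5429; min R=1−1/(4·35/54)=0.6143>−1
Confirm numerically:
  x=-1.363: |R|=0.84111 <1
  x=-1.249: |R|=0.76211 <1
  x=-1.019: |R|=0.65401 <1
  x=-0.912: |R|=0.62709 <1
  x=-2.069: |R|=1.70557 >1
  x=-1.637: |R|=1.09989 >1
Stable set (-1.5429, 0).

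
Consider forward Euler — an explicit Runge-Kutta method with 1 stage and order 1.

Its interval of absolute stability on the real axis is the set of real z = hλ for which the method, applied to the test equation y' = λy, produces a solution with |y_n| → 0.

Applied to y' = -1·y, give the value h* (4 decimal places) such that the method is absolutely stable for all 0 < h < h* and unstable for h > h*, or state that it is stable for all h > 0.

(-2.0000,0); λ=-1 ⇒ h* = 2.0000.

With y'=λy (z=hλ):
  order 1, 1-stage ⇒ R(z)=1+z
  (e.g. R(-0.68)=0.32000, |R|=0.32000)

Boundary: |R(x)|=1, x<0.
x=-0.68: |R|=0.3200
|R(-1.26)|=0.2600 |R(-1.07)|=0.0700 |R(-0.76)|=0.2400
Bisect:
  x_lo=-2.5397 |R|=1.5397  x_hi=-0.1179 |R|=0.8821
  mid=-1.32883 |R|=0.32883 →hi
  mid=-1.93428 |R|=0.93428 →hi
  mid=-2.23701 |R|=1.23701 →lo
  mid=-2.08565 |R|=1.08565 →lo
  mid=-2.00996 |R|=1.00996 →lo
  mid=-1.97212 |R|=0.97212 →hi
  mid=-1.99104 |R|=0.99104 →hi
  mid=-2.00050 |R|=1.00050 →lo
  ...
  [-2.00006,-1.99991] ⇒ x*=-2.0000
Interval (-2.0000, 0).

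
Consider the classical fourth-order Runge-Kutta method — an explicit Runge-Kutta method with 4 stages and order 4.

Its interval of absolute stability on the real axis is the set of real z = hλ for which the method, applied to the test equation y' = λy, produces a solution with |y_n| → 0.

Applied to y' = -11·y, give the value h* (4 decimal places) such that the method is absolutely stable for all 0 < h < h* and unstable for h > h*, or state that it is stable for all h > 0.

Test eqn y'=λy, z=hλ:
  order 4, 4-stage ⇒ R(z)=1+z+z^2/2+z^3/6+z^4/24
  (e.g. R(-0.76)=0.46954, |R|=0.46954)

Boundary: |R(x)|=1, x<0.
x=-0.76: |R|=0.4695
|R(-2.41)|=0.5667 |R(-1.83)|=0.2903 |R(-1.68)|=0.2728
Bisect:
  x_lo=-3.5721 |R|=2.9953  x_hi=-0.0916 |R|=0.9125
  mid=-1.83185 |R|=0.29066 →hi
  mid=-2.70199 |R|=0.88150 →hi
  mid=-3.13706 |R|=1.67348 →lo
  mid=-2.91953 |R|=1.22197 →lo
  mid=-2.81076 |R|=1.03908 →lo
  mid=-2.75637 |R|=0.95727 →hi
  mid=-2.78357 |R|=0.99740 →hi
  ...
  [-2.78548,-2.78527] ⇒ x*=-2.7853
So |R|<1 on (-2.7853, 0).

(-2.7853,0); λ=-11 ⇒ h* = 0.2532.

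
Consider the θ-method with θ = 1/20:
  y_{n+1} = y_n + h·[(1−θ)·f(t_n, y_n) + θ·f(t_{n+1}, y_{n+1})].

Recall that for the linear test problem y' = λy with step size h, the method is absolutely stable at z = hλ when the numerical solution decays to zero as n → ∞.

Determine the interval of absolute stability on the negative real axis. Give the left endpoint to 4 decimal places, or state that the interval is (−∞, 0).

With y'=λy (z=hλ):
  y_{n+1} = y_n + z·[19/20·y_n + 1/20·y_{n+1}] ⇒ (1 − 1/20z)y_{n+1} = (1 + 19/20z)y_n
  ⇒ R(z) = (1 + 19/20z)/(1 − 1/20z).

Find x<0 with |R(x)|<1.
x=-1.08: |R|=0.0247
R=−1: 1+19/20x = −1+1/20x ⇒ -9/10x=2 ⇒ x=2/(-9/10)=-2.2222
Confirm numerically:
  x=-1.997: |R|=0.81570 <1
  x=-1.991: |R|=0.81074 <1
  x=-1.099: |R|=0.04176 <1
  x=-1.074: |R|=0.01927 <1
  x=-2.771: |R|=1.43380 >1
  x=-2.697: |R|=1.37653 >1
  x=-2.644: |R|=1.33528 >1
Interval (-2.2222, 0).

z∈(-2.2222,0).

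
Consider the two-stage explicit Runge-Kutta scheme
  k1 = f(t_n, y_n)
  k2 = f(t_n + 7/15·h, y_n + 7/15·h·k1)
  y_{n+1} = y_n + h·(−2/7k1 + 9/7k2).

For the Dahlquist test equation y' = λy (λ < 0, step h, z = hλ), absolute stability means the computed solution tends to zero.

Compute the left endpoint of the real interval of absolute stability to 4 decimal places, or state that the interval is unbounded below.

Set f=λy, z=hλ:
  k1=λy_n ⇒ h·k1=z·y_n;  k2=λ(1+7/15z)y_n ⇒ h·k2=z(1+7/15z)y_n
  y_{n+1}/y_n = 1 − 2/7z + 9/7z(1+7/15z) = 1 + z + 3/5z²
  ⇒ R(z) = 1 + z + 3/5z².

Solve |R(x)|<1 on ℝ⁻.
x=-1.37: |R|=0.7561
R=1: x+3/5x²=0 ⇒ x=−5/3=-1.6667; min R=1−1/(4·3/5)=0.5833>−1
Confirm numerically:
  x=-1.407: |R|=0.78079 <1
  x=-1.180: |R|=0.65544 <1
  x=-1.080: |R|=0.61984 <1
  x=-1.050: |R|=0.61150 <1
  x=-2.186: |R|=1.68116 >1
  x=-1.886: |R|=1.24820 >1
Interval (-1.6667, 0).

z* = -1.6667.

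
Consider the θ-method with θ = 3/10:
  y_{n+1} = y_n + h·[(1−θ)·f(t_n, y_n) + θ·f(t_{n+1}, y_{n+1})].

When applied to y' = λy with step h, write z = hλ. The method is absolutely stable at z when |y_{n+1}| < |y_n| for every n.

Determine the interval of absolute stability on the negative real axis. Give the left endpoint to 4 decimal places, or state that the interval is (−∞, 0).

(-5.0000, 0).

Set f=λy, z=hλ:
  y_{n+1} = y_n + z·[7/10·y_n + 3/10·y_{n+1}] ⇒ (1 − 3/10z)y_{n+1} = (1 + 7/10z)y_n
  Hence R(z) = (1 + 7/10z)/(1 − 3/10z).

Find x<0 with |R(x)|<1.
x=-1.32: |R|=0.0544
R=−1: 1+7/10x = −1+3/10x ⇒ -2/5x=2 ⇒ x=2/(-2/5)=-5.0000
Confirm numerically:
  x=-4.915: |R|=0.98626 <1
  x=-3.360: |R|=0.67331 <1
  x=-3.129: |R|=0.61397 <1
  x=-2.341: |R|=0.37520 <1
  x=-5.508: |R|=1.07661 >1
  x=-5.399: |R|=1.06092 >1
So |R|<1 on (-5.0000, 0).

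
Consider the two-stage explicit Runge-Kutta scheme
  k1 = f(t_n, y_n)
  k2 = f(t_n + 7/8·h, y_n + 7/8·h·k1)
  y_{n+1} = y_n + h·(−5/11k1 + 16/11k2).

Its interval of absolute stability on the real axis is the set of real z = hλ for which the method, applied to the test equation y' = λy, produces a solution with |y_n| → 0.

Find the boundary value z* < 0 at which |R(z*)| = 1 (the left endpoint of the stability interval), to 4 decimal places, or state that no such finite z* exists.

z* = -0.7857.

With y'=λy (z=hλ):
  k1=λy_n ⇒ h·k1=z·y_n;  k2=λ(1+7/8z)y_n ⇒ h·k2=z(1+7/8z)y_n
  y_{n+1}/y_n = 1 − 5/11z + 16/11z(1+7/8z) = 1 + z + 14/11z²
  ⇒ R(z) = 1 + z + 14/11z².

Find x<0 with |R(x)|<1.
x=-1.67: |R|=2.8795
R=1: x+14/11x²=0 ⇒ x=−11/14=-0.7857; min R=1−1/(4·14/11)=0.8036>−1
Confirm numerically:
  x=-0.762: |R|=0.97700 <1
  x=-0.717: |R|=0.93730 <1
  x=-0.640: |R|=0.88131 <1
  x=-0.541: |R|=0.83150 <1
  x=-0.949: |R|=1.19722 >1
  x=-0.940: |R|=1.18458 >1
Stable set (-0.7857, 0).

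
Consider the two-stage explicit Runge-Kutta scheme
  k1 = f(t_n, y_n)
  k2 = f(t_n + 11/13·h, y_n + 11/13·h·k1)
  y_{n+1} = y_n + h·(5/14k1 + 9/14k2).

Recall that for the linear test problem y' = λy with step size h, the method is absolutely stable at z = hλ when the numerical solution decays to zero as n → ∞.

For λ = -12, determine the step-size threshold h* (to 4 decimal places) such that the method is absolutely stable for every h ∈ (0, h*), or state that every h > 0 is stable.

Set f=λy, z=hλ:
  k1=λy_n ⇒ h·k1=z·y_n;  k2=λ(1+11/13z)y_n ⇒ h·k2=z(1+11/13z)y_n
  y_{n+1}/y_n = 1 + 5/14z + 9/14z(1+11/13z) = 1 + z + 99/182z²
  R(z) = 1 + z + 99/182z².

Boundary: |R(x)|=1, x<0.
x=-1.79: |R|=0.9529
R=1: x+99/182x²=0 ⇒ x=−182/99=-1.8384; min R=1−1/(4·99/182)=0.5404>−1
Confirm numerically:
  x=-1.729: |R|=0.89712 <1
  x=-1.366: |R|=0.64900 <1
  x=-1.354: |R|=0.64324 <1
  x=-2.386: |R|=1.71074 >1
  x=-2.102: |R|=1.30142 >1
Stable set (-1.8384, 0).

(-1.8384,0); λ=-12 ⇒ h* = (182/99)/12 = 0.1532.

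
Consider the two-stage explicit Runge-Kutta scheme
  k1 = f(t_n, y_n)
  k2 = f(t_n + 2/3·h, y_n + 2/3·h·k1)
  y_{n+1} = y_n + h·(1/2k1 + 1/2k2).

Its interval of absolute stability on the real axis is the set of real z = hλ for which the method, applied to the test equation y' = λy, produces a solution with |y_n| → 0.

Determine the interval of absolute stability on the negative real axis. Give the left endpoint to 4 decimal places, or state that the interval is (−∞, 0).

z∈(-3.0000,0).

Set f=λy, z=hλ:
  k1=λy_n ⇒ h·k1=z·y_n;  k2=λ(1+2/3z)y_n ⇒ h·k2=z(1+2/3z)y_n
  y_{n+1}/y_n = 1 + 1/2z + 1/2z(1+2/3z) = 1 + z + 1/3z²
  ⇒ R(z) = 1 + z + 1/3z².

Boundary: |R(x)|=1, x<0.
x=-0.78: |R|=0.4228
R=1: x+1/3x²=0 ⇒ x=−3=-3.0000; min R=1−1/(4·1/3)=0.2500>−1
Confirm numerically:
  x=-2.916: |R|=0.91835 <1
  x=-2.895: |R|=0.89867 <1
  x=-2.290: |R|=0.45803 <1
  x=-3.398: |R|=1.45080 >1
  x=-3.153: |R|=1.16080 >1
Stable set (-3.0000, 0).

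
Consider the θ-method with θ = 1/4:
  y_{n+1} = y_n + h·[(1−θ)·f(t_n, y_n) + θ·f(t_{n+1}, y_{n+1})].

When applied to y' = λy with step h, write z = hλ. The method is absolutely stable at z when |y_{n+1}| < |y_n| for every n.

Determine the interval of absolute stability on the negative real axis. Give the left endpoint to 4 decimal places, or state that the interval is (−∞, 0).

On y'=λy, z=hλ:
  y_{n+1} = y_n + z·[3/4·y_n + 1/4·y_{n+1}] ⇒ (1 − 1/4z)y_{n+1} = (1 + 3/4z)y_n
  Hence R(z) = (1 + 3/4z)/(1 − 1/4z).

Boundary: |R(x)|=1, x<0.
x=-0.53: |R|=0.5320
R=−1: 1+3/4x = −1+1/4x ⇒ -1/2x=2 ⇒ x=2/(-1/2)=-4.0000
Confirm numerically:
  x=-3.858: |R|=0.96386 <1
  x=-3.269: |R|=0.79887 <1
  x=-3.106: |R|=0.74838 <1
  x=-1.798: |R|=0.24043 <1
  x=-4.428: |R|=1.10157 >1
  x=-4.158: |R|=1.03873 >1
Stable set (-4.0000, 0).

z∈(-4.0000,0).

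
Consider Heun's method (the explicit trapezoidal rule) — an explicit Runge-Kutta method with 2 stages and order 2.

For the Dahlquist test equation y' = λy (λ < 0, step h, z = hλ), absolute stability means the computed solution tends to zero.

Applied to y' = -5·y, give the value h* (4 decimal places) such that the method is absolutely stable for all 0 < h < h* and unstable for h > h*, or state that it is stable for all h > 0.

On y'=λy, z=hλ:
  order 2, 2-stage ⇒ R(z)=1+z+z^2/2
  (e.g. R(-0.33)=0.72445, |R|=0.72445)

Boundary: |R(x)|=1, x<0.
x=-0.33: |R|=0.7245
|R(-2.13)|=1.1384 |R(-1.9)|=0.9050 |R(-0.73)|=0.5364
Bisect:
  x_lo=-2.7333 |R|=2.0022  x_hi=-0.2534 |R|=0.7787
  mid=-1.49333 |R|=0.62169 →hi
  mid=-2.11332 |R|=1.11974 →lo
  mid=-1.80332 |R|=0.82266 →hi
  mid=-1.95832 |R|=0.95919 →hi
  mid=-2.03582 |R|=1.03646 →lo
  mid=-1.99707 |R|=0.99707 →hi
  mid=-2.01644 |R|=1.01658 →lo
  ...
  [-2.00010,-1.99994] ⇒ x*=-2.0000
So |R|<1 on (-2.0000, 0).

(-2.0000,0); λ=-5 ⇒ h* = 0.4000.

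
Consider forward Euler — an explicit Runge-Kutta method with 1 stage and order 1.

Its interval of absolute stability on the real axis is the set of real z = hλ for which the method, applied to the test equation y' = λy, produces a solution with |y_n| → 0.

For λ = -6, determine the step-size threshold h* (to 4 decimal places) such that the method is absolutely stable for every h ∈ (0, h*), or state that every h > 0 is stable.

(-2.0000,0); λ=-6 ⇒ h* = 0.3333.

Test eqn y'=λy, z=hλ:
  order 1, 1-stage ⇒ R(z)=1+z
  (e.g. R(-0.97)=0.03000, |R|=0.03000)

Boundary: |R(x)|=1, x<0.
x=-0.97: |R|=0.0300
|R(-2.4)|=1.4000 |R(-1.45)|=0.4500 |R(-0.64)|=0.3600
Bisect:
  x_lo=-2.5503 |R|=1.5503  x_hi=-0.3538 |R|=0.6462
  mid=-1.45202 |R|=0.45202 →hi
  mid=-2.00114 |R|=1.00114 →lo
  mid=-1.72658 |R|=0.72658 →hi
  mid=-1.86386 |R|=0.86386 →hi
  mid=-1.93250 |R|=0.93250 →hi
  mid=-1.96682 |R|=0.96682 →hi
  mid=-1.98398 |R|=0.98398 →hi
  mid=-1.99256 |R|=0.99256 →hi
  mid=-1.99685 |R|=0.99685 →hi
  mid=-1.99900 |R|=0.99900 →hi
  ...
  [-2.00007,-1.99994] ⇒ x*=-2.0000
So |R|<1 on (-2.0000, 0).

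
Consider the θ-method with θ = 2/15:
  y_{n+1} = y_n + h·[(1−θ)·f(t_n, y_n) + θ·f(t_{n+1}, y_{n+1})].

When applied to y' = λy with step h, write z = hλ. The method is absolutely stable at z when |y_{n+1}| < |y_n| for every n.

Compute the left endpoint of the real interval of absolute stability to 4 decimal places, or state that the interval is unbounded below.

z* = -2.7273.

Test eqn y'=λy, z=hλ:
  y_{n+1} = y_n + z·[13/15·y_n + 2/15·y_{n+1}] ⇒ (1 − 2/15z)y_{n+1} = (1 + 13/15z)y_n
  R(z) = (1 + 13/15z)/(1 − 2/15z).

Solve |R(x)|<1 on ℝ⁻.
x=-1.44: |R|=0.2081
R=−1: 1+13/15x = −1+2/15x ⇒ -11/15x=2 ⇒ x=2/(-11/15)=-2.7273
Confirm numerically:
  x=-2.378: |R|=0.80553 <1
  x=-2.121: |R|=0.65341 <1
  x=-1.422: |R|=0.19536 <1
  x=-3.265: |R|=1.27473 >1
  x=-2.914: |R|=1.09862 >1
  x=-2.835: |R|=1.05733 >1
So |R|<1 on (-2.7273, 0).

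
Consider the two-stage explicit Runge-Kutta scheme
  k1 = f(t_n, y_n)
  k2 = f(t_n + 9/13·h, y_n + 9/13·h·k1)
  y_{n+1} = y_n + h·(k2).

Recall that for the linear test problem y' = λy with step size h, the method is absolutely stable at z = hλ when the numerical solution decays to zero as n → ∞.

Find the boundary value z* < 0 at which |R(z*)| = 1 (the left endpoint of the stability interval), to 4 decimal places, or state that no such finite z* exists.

Test eqn y'=λy, z=hλ:
  k1=λy_n ⇒ h·k1=z·y_n;  k2=λ(1+9/13z)y_n ⇒ h·k2=z(1+9/13z)y_n
  y_{n+1}/y_n = 1 + z(1+9/13z) = 1 + z + 9/13z²
  ⇒ R(z) = 1 + z + 9/13z².

Solve |R(x)|<1 on ℝ⁻.
x=-0.54: |R|=0.6619
R=1: x+9/13x²=0 ⇒ x=−13/9=-1.4444; min R=1−1/(4·9/13)=0.6389>−1
Confirm numerically:
  x=-1.313: |R|=0.88052 <1
  x=-1.242: |R|=0.82593 <1
  x=-1.194: |R|=0.79298 <1
  x=-0.811: |R|=0.64435 <1
  x=-1.740: |R|=1.35603 >1
  x=-1.636: |R|=1.21696 >1
Interval (-1.4444, 0).

z* = -1.4444.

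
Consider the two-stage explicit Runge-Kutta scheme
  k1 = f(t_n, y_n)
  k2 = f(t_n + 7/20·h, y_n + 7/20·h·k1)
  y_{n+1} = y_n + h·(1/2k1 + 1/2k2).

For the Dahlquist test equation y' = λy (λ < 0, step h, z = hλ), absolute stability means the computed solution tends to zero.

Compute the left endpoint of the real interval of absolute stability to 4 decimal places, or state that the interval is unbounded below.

left endpoint -5.7143.

With y'=λy (z=hλ):
  k1=λy_n ⇒ h·k1=z·y_n;  k2=λ(1+7/20z)y_n ⇒ h·k2=z(1+7/20z)y_n
  y_{n+1}/y_n = 1 + 1/2z + 1/2z(1+7/20z) = 1 + z + 7/40z²
  so R(z) = 1 + z + 7/40z².

Need |R(x)|<1, x<0.
x=-1.35: |R|=0.0311
R=1: x+7/40x²=0 ⇒ x=−40/7=-5.7143; min R=1−1/(4·7/40)=-0.4286>−1
Confirm numerically:
  x=-3.396: |R|=0.37776 <1
  x=-3.210: |R|=0.40678 <1
  x=-2.900: |R|=0.42825 <1
  x=-6.057: |R|=1.36327 >1
  x=-5.858: |R|=1.14733 >1
  x=-5.792: |R|=1.07877 >1
So |R|<1 on (-5.7143, 0).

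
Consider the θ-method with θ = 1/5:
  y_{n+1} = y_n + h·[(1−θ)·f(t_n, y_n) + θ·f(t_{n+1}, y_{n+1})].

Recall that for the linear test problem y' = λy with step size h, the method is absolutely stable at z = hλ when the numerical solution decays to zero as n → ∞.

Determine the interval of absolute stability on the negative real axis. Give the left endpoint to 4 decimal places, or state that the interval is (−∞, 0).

z∈(-3.3333,0).

On y'=λy, z=hλ:
  y_{n+1} = y_n + z·[4/5·y_n + 1/5·y_{n+1}] ⇒ (1 − 1/5z)y_{n+1} = (1 + 4/5z)y_n
  R(z) = (1 + 4/5z)/(1 − 1/5z).

Solve |R(x)|<1 on ℝ⁻.
x=-1.03: |R|=0.1459
R=−1: 1+4/5x = −1+1/5x ⇒ -3/5x=2 ⇒ x=2/(-3/5)=-3.3333
Confirm numerically:
  x=-3.294: |R|=0.98577 <1
  x=-1.959: |R|=0.40753 <1
  x=-1.859: |R|=0.35515 <1
  x=-3.636: |R|=1.10514 >1
  x=-3.558: |R|=1.07876 >1
  x=-3.417: |R|=1.02982 >1
Stable set (-3.3333, 0).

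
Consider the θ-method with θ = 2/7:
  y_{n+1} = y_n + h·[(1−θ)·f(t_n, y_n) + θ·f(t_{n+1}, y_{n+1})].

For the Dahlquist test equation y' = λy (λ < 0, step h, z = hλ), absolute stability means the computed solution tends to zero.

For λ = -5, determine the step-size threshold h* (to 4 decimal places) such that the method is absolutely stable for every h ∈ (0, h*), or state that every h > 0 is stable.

(-4.6667,0); λ=-5 ⇒ h* = (14/3)/5 = 0.9333.

Test eqn y'=λy, z=hλ:
  y_{n+1} = y_n + z·[5/7·y_n + 2/7·y_{n+1}] ⇒ (1 − 2/7z)y_{n+1} = (1 + 5/7z)y_n
  ⇒ R(z) = (1 + 5/7z)/(1 − 2/7z).

Find x<0 with |R(x)|<1.
x=-1.02: |R|=0.2102
R=−1: 1+5/7x = −1+2/7x ⇒ -3/7x=2 ⇒ x=2/(-3/7)=-4.6667
Confirm numerically:
  x=-3.597: |R|=0.77392 <1
  x=-2.263: |R|=0.37437 <1
  x=-2.182: |R|=0.34407 <1
  x=-4.819: |R|=1.02747 >1
  x=-4.794: |R|=1.02303 >1
Stable set (-4.6667, 0).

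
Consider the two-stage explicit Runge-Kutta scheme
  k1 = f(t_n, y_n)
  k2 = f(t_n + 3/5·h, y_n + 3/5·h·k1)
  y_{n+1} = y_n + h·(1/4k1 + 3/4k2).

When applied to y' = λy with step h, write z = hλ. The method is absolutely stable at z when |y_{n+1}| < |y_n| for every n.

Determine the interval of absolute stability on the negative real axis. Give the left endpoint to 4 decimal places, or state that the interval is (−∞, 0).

On y'=λy, z=hλ:
  k1=λy_n ⇒ h·k1=z·y_n;  k2=λ(1+3/5z)y_n ⇒ h·k2=z(1+3/5z)y_n
  y_{n+1}/y_n = 1 + 1/4z + 3/4z(1+3/5z) = 1 + z + 9/20z²
  so R(z) = 1 + z + 9/20z².

Need |R(x)|<1, x<0.
x=-0.52: |R|=0.6017
R=1: x+9/20x²=0 ⇒ x=−20/9=-2.2222; min R=1−1/(4·9/20)=0.4444>−1
Confirm numerically:
  x=-2.186: |R|=0.96437 <1
  x=-1.488: |R|=0.50836 <1
  x=-1.314: |R|=0.46297 <1
  x=-2.747: |R|=1.64870 >1
  x=-2.746: |R|=1.64723 >1
  x=-2.425: |R|=1.22128 >1
Stable set (-2.2222, 0).

z∈(-2.2222,0).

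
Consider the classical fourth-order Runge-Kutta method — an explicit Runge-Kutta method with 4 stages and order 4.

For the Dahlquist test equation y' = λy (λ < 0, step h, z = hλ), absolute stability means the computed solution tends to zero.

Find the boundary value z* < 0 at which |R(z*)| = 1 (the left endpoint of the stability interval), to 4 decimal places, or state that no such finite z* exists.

Test eqn y'=λy, z=hλ:
  order 4, 4-stage ⇒ R(z)=1+z+z^2/2+z^3/6+z^4/24
  (e.g. R(-0.35)=0.70473, |R|=0.70473)

Boundary: |R(x)|=1, x<0.
x=-0.35: |R|=0.7047
|R(-2.11)|=0.3763 |R(-1.31)|=0.2961 |R(-1.14)|=0.3332
Bisect:
  x_lo=-3.2687 |R|=2.0094  x_hi=-0.3571 |R|=0.6997
  mid=-1.81294 |R|=0.28744 →hi
  mid=-2.54084 |R|=0.68980 →hi
  mid=-2.90479 |R|=1.19563 →lo
  mid=-2.72282 |R|=0.90982 →hi
  mid=-2.81380 |R|=1.04384 →lo
  mid=-2.76831 |R|=0.97469 →hi
  mid=-2.79106 |R|=1.00872 →lo
  ...
  [-2.78537,-2.78519] ⇒ x*=-2.7853
Stable set (-2.7853, 0).

z* = -2.7853.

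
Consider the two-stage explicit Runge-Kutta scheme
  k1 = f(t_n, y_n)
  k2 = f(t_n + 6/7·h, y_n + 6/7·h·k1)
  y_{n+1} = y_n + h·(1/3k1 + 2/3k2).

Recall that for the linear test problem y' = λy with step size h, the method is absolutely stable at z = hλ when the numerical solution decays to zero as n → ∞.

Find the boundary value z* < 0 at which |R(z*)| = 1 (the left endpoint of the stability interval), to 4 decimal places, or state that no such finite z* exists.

left endpoint -1.7500.

On y'=λy, z=hλ:
  k1=λy_n ⇒ h·k1=z·y_n;  k2=λ(1+6/7z)y_n ⇒ h·k2=z(1+6/7z)y_n
  y_{n+1}/y_n = 1 + 1/3z + 2/3z(1+6/7z) = 1 + z + 4/7z²
  ⇒ R(z) = 1 + z + 4/7z².

Solve |R(x)|<1 on ℝ⁻.
x=-1.24: |R|=0.6386
R=1: x+4/7x²=0 ⇒ x=−7/4=-1.7500; min R=1−1/(4·4/7)=0.5625>−1
Confirm numerically:
  x=-1.547: |R|=0.82055 <1
  x=-1.423: |R|=0.73410 <1
  x=-1.081: |R|=0.58675 <1
  x=-0.943: |R|=0.56514 <1
  x=-1.936: |R|=1.20577 >1
  x=-1.887: |R|=1.14773 >1
Stable set (-1.7500, 0).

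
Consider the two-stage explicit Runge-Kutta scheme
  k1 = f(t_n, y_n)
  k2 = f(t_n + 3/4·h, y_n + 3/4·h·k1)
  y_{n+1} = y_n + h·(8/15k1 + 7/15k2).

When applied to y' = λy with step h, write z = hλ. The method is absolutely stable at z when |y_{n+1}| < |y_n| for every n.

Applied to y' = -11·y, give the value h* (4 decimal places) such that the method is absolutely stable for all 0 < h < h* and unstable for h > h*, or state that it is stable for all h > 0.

With y'=λy (z=hλ):
  k1=λy_n ⇒ h·k1=z·y_n;  k2=λ(1+3/4z)y_n ⇒ h·k2=z(1+3/4z)y_n
  y_{n+1}/y_n = 1 + 8/15z + 7/15z(1+3/4z) = 1 + z + 7/20z²
  so R(z) = 1 + z + 7/20z².

Boundary: |R(x)|=1, x<0.
x=-1.3: |R|=0.2915
R=1: x+7/20x²=0 ⇒ x=−20/7=-2.8571; min R=1−1/(4·7/20)=0.2857>−1
Confirm numerically:
  x=-2.364: |R|=0.59197 <1
  x=-2.345: |R|=0.57966 <1
  x=-1.984: |R|=0.39369 <1
  x=-1.824: |R|=0.34044 <1
  x=-3.172: |R|=1.34955 >1
  x=-3.044: |R|=1.19908 >1
Stable set (-2.8571, 0).

(-2.8571,0); λ=-11 ⇒ h* = (20/7)/11 = 0.2597.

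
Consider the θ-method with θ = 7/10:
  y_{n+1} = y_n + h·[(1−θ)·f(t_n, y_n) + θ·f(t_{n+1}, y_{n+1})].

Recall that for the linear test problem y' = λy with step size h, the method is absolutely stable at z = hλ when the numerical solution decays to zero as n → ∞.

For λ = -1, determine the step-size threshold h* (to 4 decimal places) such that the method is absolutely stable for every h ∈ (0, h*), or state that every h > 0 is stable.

(−∞, 0) — no finite endpoint. Any h>0 works for λ=-1.

Set f=λy, z=hλ:
  y_{n+1} = y_n + z·[3/10·y_n + 7/10·y_{n+1}] ⇒ (1 − 7/10z)y_{n+1} = (1 + 3/10z)y_n
  Hence R(z) = (1 + 3/10z)/(1 − 7/10z).

Need |R(x)|<1, x<0.
x=-1.11: |R|=0.3754
x=-2: |R|=0.1667
x=-10: |R|=0.2500
x=-100: |R|=0.4085
θ=7/10≥1/2 ⇒ |1+3/10x|<|1−7/10x| ∀x<0 ⇒ interval (−∞,0).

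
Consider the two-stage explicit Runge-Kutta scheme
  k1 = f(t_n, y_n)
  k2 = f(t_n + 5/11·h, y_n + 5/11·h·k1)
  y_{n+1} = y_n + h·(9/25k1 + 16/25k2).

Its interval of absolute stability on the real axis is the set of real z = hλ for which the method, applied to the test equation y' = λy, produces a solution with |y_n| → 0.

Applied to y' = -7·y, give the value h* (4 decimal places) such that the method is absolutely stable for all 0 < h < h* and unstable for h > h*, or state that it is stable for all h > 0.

On y'=λy, z=hλ:
  k1=λy_n ⇒ h·k1=z·y_n;  k2=λ(1+5/11z)y_n ⇒ h·k2=z(1+5/11z)y_n
  y_{n+1}/y_n = 1 + 9/25z + 16/25z(1+5/11z) = 1 + z + 16/55z²
  R(z) = 1 + z + 16/55z².

Find x<0 with |R(x)|<1.
x=-0.73: |R|=0.4250
R=1: x+16/55x²=0 ⇒ x=−55/16=-3.4375; min R=1−1/(4·16/55)=0.1406>−1
Confirm numerically:
  x=-2.693: |R|=0.41675 <1
  x=-2.256: |R|=0.22459 <1
  x=-1.864: |R|=0.14676 <1
  x=-3.967: |R|=1.61106 >1
  x=-3.512: |R|=1.07611 >1
So |R|<1 on (-3.4375, 0).

(-3.4375,0); λ=-7 ⇒ h* = (55/16)/7 = 0.4911.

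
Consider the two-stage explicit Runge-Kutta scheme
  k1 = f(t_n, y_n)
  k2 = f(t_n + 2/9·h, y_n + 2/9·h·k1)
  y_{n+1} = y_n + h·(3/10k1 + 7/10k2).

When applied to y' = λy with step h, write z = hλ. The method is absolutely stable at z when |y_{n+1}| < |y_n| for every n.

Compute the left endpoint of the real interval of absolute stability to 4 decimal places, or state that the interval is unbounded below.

left endpoint -6.4286.

Test eqn y'=λy, z=hλ:
  k1=λy_n ⇒ h·k1=z·y_n;  k2=λ(1+2/9z)y_n ⇒ h·k2=z(1+2/9z)y_n
  y_{n+1}/y_n = 1 + 3/10z + 7/10z(1+2/9z) = 1 + z + 7/45z²
  Hence R(z) = 1 + z + 7/45z².

Solve |R(x)|<1 on ℝ⁻.
x=-1.71: |R|=0.2551
R=1: x+7/45x²=0 ⇒ x=−45/7=-6.4286; min R=1−1/(4·7/45)=-0.6071>−1
Confirm numerically:
  x=-5.527: |R|=0.22487 <1
  x=-5.456: |R|=0.17457 <1
  x=-5.268: |R|=0.04895 <1
  x=-2.969: |R|=0.59778 <1
  x=-6.993: |R|=1.61399 >1
  x=-6.829: |R|=1.42537 >1
Stable set (-6.4286, 0).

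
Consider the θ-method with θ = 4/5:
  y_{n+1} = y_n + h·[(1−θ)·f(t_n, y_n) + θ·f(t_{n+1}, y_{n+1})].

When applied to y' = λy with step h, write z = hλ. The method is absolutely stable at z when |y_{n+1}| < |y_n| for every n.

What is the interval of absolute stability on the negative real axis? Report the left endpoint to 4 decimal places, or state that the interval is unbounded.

unbounded; (−∞, 0).

With y'=λy (z=hλ):
  y_{n+1} = y_n + z·[1/5·y_n + 4/5·y_{n+1}] ⇒ (1 − 4/5z)y_{n+1} = (1 + 1/5z)y_n
  so R(z) = (1 + 1/5z)/(1 − 4/5z).

Need |R(x)|<1, x<0.
x=-1.19: |R|=0.3904
x=-2: |R|=0.2308
x=-10: |R|=0.1111
x=-100: |R|=0.2346
θ=4/5≥1/2 ⇒ |1+1/5x|<|1−4/5x| ∀x<0 ⇒ interval (−∞,0).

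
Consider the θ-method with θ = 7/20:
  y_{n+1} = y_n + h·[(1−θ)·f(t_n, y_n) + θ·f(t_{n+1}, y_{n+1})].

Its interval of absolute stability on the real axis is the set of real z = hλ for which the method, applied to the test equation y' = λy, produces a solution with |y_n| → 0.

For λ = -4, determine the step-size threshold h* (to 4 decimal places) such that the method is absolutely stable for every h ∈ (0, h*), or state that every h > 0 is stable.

Test eqn y'=λy, z=hλ:
  y_{n+1} = y_n + z·[13/20·y_n + 7/20·y_{n+1}] ⇒ (1 − 7/20z)y_{n+1} = (1 + 13/20z)y_n
  so R(z) = (1 + 13/20z)/(1 − 7/20z).

Find x<0 with |R(x)|<1.
x=-1.66: |R|=0.0500
R=−1: 1+13/20x = −1+7/20x ⇒ -3/10x=2 ⇒ x=2/(-3/10)=-6.6667
Confirm numerically:
  x=-6.000: |R|=0.93548 <1
  x=-5.456: |R|=0.87517 <1
  x=-4.230: |R|=0.70530 <1
  x=-3.892: |R|=0.64762 <1
  x=-6.993: |R|=1.02840 >1
  x=-6.877: |R|=1.01852 >1
So |R|<1 on (-6.6667, 0).

(-6.6667,0); λ=-4 ⇒ h* = (20/3)/4 = 1.6667.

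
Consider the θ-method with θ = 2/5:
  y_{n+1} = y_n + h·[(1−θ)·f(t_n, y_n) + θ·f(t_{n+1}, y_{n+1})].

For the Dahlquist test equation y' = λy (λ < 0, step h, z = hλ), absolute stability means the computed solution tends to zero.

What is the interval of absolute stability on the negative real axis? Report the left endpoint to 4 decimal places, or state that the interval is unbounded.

(-10.0000, 0).

Set f=λy, z=hλ:
  y_{n+1} = y_n + z·[3/5·y_n + 2/5·y_{n+1}] ⇒ (1 − 2/5z)y_{n+1} = (1 + 3/5z)y_n
  so R(z) = (1 + 3/5z)/(1 − 2/5z).

Find x<0 with |R(x)|<1.
x=-1.65: |R|=0.0060
R=−1: 1+3/5x = −1+2/5x ⇒ -1/5x=2 ⇒ x=2/(-1/5)=-10.0000
Confirm numerically:
  x=-8.458: |R|=0.92964 <1
  x=-7.453: |R|=0.87205 <1
  x=-5.149: |R|=0.68290 <1
  x=-10.482: |R|=1.01856 >1
  x=-10.416: |R|=1.01610 >1
  x=-10.028: |R|=1.00112 >1
Interval (-10.0000, 0).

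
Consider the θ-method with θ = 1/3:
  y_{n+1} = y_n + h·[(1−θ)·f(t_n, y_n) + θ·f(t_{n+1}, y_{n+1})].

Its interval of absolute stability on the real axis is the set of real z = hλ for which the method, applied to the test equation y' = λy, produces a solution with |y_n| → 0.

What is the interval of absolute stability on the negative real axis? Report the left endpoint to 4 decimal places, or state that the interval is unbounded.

(-6.0000, 0).

Test eqn y'=λy, z=hλ:
  y_{n+1} = y_n + z·[2/3·y_n + 1/3·y_{n+1}] ⇒ (1 − 1/3z)y_{n+1} = (1 + 2/3z)y_n
  so R(z) = (1 + 2/3z)/(1 − 1/3z).

Find x<0 with |R(x)|<1.
x=-1.47: |R|=0.0134
R=−1: 1+2/3x = −1+1/3x ⇒ -1/3x=2 ⇒ x=2/(-1/3)=-6.0000
Confirm numerically:
  x=-4.179: |R|=0.74634 <1
  x=-3.998: |R|=0.71392 <1
  x=-3.664: |R|=0.64946 <1
  x=-3.376: |R|=0.58846 <1
  x=-6.294: |R|=1.03163 >1
  x=-6.251: |R|=1.02713 >1
Stable set (-6.0000, 0).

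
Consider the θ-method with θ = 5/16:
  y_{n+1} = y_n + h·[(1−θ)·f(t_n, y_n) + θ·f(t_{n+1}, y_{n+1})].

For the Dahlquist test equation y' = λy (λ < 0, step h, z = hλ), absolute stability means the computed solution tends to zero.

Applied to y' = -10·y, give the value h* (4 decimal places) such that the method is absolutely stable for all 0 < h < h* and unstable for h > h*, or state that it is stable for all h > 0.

(-5.3333,0); λ=-10 ⇒ h* = (16/3)/10 = 0.5333.

On y'=λy, z=hλ:
  y_{n+1} = y_n + z·[11/16·y_n + 5/16·y_{n+1}] ⇒ (1 − 5/16z)y_{n+1} = (1 + 11/16z)y_n
  R(z) = (1 + 11/16z)/(1 − 5/16z).

Need |R(x)|<1, x<0.
x=-1.19: |R|=0.1326
R=−1: 1+11/16x = −1+5/16x ⇒ -3/8x=2 ⇒ x=2/(-3/8)=-5.3333
Confirm numerically:
  x=-5.143: |R|=0.97262 <1
  x=-4.785: |R|=0.91760 <1
  x=-4.588: |R|=0.88516 <1
  x=-5.749: |R|=1.05574 >1
  x=-5.745: |R|=1.05523 >1
  x=-5.567: |R|=1.03198 >1
So |R|<1 on (-5.3333, 0).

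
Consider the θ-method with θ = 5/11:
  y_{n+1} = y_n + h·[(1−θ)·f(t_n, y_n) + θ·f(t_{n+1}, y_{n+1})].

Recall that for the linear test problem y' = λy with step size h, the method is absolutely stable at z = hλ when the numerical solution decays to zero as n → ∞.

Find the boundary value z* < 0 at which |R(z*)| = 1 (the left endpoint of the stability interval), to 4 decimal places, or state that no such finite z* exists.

With y'=λy (z=hλ):
  y_{n+1} = y_n + z·[6/11·y_n + 5/11·y_{n+1}] ⇒ (1 − 5/11z)y_{n+1} = (1 + 6/11z)y_n
  Hence R(z) = (1 + 6/11z)/(1 − 5/11z).

Boundary: |R(x)|=1, x<0.
x=-0.78: |R|=0.4242
R=−1: 1+6/11x = −1+5/11x ⇒ -1/11x=2 ⇒ x=2/(-1/11)=-22.0000
Confirm numerically:
  x=-19.396: |R|=0.97588 <1
  x=-17.264: |R|=0.95134 <1
  x=-12.244: |R|=0.86491 <1
  x=-10.489: |R|=0.81857 <1
  x=-22.201: |R|=1.00165 >1
  x=-22.137: |R|=1.00113 >1
Stable set (-22.0000, 0).

left endpoint -22.0000.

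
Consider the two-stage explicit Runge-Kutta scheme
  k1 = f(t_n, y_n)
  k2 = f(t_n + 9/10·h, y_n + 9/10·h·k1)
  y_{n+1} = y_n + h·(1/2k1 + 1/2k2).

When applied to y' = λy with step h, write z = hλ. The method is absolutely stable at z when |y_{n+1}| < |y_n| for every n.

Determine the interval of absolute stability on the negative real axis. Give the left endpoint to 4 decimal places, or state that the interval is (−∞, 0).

(-2.2222, 0).

Test eqn y'=λy, z=hλ:
  k1=λy_n ⇒ h·k1=z·y_n;  k2=λ(1+9/10z)y_n ⇒ h·k2=z(1+9/10z)y_n
  y_{n+1}/y_n = 1 + 1/2z + 1/2z(1+9/10z) = 1 + z + 9/20z²
  ⇒ R(z) = 1 + z + 9/20z².

Solve |R(x)|<1 on ℝ⁻.
x=-1.15: |R|=0.4451
R=1: x+9/20x²=0 ⇒ x=−20/9=-2.2222; min R=1−1/(4·9/20)=0.4444>−1
Confirm numerically:
  x=-1.775: |R|=0.64278 <1
  x=-1.760: |R|=0.63392 <1
  x=-1.409: |R|=0.48438 <1
  x=-1.028: |R|=0.44755 <1
  x=-2.618: |R|=1.46627 >1
  x=-2.490: |R|=1.30005 >1
  x=-2.286: |R|=1.06561 >1
Stable set (-2.2222, 0).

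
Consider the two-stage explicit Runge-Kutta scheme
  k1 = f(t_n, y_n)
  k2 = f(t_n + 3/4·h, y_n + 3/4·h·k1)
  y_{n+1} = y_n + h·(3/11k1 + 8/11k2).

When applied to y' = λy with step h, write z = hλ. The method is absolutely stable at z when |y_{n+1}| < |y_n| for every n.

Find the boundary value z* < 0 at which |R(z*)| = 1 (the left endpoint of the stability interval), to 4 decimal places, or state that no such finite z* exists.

z* = -1.8333.

Test eqn y'=λy, z=hλ:
  k1=λy_n ⇒ h·k1=z·y_n;  k2=λ(1+3/4z)y_n ⇒ h·k2=z(1+3/4z)y_n
  y_{n+1}/y_n = 1 + 3/11z + 8/11z(1+3/4z) = 1 + z + 6/11z²
  so R(z) = 1 + z + 6/11z².

Find x<0 with |R(x)|<1.
x=-0.32: |R|=0.7359
R=1: x+6/11x²=0 ⇒ x=−11/6=-1.8333; min R=1−1/(4·6/11)=0.5417>−1
Confirm numerically:
  x=-1.592: |R|=0.79043 <1
  x=-1.243: |R|=0.59975 <1
  x=-1.080: |R|=0.55622 <1
  x=-2.223: |R|=1.47249 >1
  x=-2.143: |R|=1.36197 >1
Interval (-1.8333, 0).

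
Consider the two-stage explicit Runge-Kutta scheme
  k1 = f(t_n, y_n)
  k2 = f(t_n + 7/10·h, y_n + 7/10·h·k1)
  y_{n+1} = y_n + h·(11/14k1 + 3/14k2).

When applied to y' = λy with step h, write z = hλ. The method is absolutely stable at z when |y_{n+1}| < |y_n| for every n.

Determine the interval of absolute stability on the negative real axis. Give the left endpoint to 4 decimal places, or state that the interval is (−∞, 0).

(-6.6667, 0).

Set f=λy, z=hλ:
  k1=λy_n ⇒ h·k1=z·y_n;  k2=λ(1+7/10z)y_n ⇒ h·k2=z(1+7/10z)y_n
  y_{n+1}/y_n = 1 + 11/14z + 3/14z(1+7/10z) = 1 + z + 3/20z²
  ⇒ R(z) = 1 + z + 3/20z².

Find x<0 with |R(x)|<1.
x=-0.83: |R|=0.2733
R=1: x+3/20x²=0 ⇒ x=−20/3=-6.6667; min R=1−1/(4·3/20)=-0.6667>−1
Confirm numerically:
  x=-5.128: |R|=0.18354 <1
  x=-4.399: |R|=0.49632 <1
  x=-4.312: |R|=0.52300 <1
  x=-7.256: |R|=1.64143 >1
  x=-6.859: |R|=1.19788 >1
  x=-6.709: |R|=1.04260 >1
Interval (-6.6667, 0).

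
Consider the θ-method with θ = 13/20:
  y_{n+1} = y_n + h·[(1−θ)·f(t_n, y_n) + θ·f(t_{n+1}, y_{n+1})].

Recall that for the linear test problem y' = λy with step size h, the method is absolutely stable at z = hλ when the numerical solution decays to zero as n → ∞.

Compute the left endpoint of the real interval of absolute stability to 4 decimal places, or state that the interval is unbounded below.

Set f=λy, z=hλ:
  y_{n+1} = y_n + z·[7/20·y_n + 13/20·y_{n+1}] ⇒ (1 − 13/20z)y_{n+1} = (1 + 7/20z)y_n
  so R(z) = (1 + 7/20z)/(1 − 13/20z).

Find x<0 with |R(x)|<1.
x=-0.48: |R|=0.6341
x=-2: |R|=0.1304
x=-10: |R|=0.3333
x=-100: |R|=0.5152
θ=13/20≥1/2 ⇒ |1+7/20x|<|1−13/20x| ∀x<0 ⇒ stable on all of ℝ⁻.

(−∞, 0) — no finite endpoint.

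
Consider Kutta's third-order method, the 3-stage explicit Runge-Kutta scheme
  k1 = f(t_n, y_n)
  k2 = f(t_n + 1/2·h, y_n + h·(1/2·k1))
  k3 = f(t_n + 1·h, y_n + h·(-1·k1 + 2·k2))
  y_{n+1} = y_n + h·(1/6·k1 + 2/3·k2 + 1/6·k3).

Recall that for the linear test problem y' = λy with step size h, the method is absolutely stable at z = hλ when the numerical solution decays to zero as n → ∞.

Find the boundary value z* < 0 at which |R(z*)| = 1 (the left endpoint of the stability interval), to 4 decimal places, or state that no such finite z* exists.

z* = -2.5127.

On y'=λy, z=hλ:
  order 3, 3-stage ⇒ R(z)=1+z+z^2/2+z^3/6
  (e.g. R(-1.44)=0.09914, |R|=0.09914)

Solve |R(x)|<1 on ℝ⁻.
x=-1.44: |R|=0.0991
|R(-1.8)|=0.1520 |R(-1.59)|=0.0041 |R(-1.41)|=0.1168
Bisect:
  x_lo=-3.3336 |R|=2.9516  x_hi=-0.1744 |R|=0.8400
  mid=-1.75400 |R|=0.11511 →hi
  mid=-2.54382 |R|=1.05183 →lo
  mid=-2.14891 |R|=0.49388 →hi
  mid=-2.34637 |R|=0.74661 →hi
  mid=-2.44509 |R|=0.89218 →hi
  mid=-2.49446 |R|=0.97018 →hi
  mid=-2.51914 |R|=1.01055 →lo
  mid=-2.50680 |R|=0.99025 →hi
  mid=-2.51297 |R|=1.00037 →lo
  ...
  [-2.51278,-2.51258] ⇒ x*=-2.5127
So |R|<1 on (-2.5127, 0).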